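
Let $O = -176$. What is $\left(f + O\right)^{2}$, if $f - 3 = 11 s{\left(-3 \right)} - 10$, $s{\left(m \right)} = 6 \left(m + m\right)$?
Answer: $335241$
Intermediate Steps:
$s{\left(m \right)} = 12 m$ ($s{\left(m \right)} = 6 \cdot 2 m = 12 m$)
$f = -403$ ($f = 3 + \left(11 \cdot 12 \left(-3\right) - 10\right) = 3 + \left(11 \left(-36\right) - 10\right) = 3 - 406 = -403$)
$\left(f + O\right)^{2} = \left(-403 - 176\right)^{2} = \left(-579\right)^{2} = 335241$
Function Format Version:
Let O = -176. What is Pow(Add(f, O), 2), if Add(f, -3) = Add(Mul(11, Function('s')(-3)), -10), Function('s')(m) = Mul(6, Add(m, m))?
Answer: 335241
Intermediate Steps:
Function('s')(m) = Mul(12, m) (Function('s')(m) = Mul(6, Mul(2, m)) = Mul(12, m))
f = -403 (f = Add(3, Add(Mul(11, Mul(12, -3)), -10)) = Add(3, Add(Mul(11, -36), -10)) = Add(3, Add(-396, -10)) = Add(3, -406) = -403)
Pow(Add(f, O), 2) = Pow(Add(-403, -176), 2) = Pow(-579, 2) = 335241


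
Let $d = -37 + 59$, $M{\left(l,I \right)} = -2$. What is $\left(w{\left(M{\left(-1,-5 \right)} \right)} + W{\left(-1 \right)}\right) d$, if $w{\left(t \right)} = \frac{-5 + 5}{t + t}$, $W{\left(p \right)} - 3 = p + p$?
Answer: $22$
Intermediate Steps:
$W{\left(p \right)} = 3 + 2 p$ ($W{\left(p \right)} = 3 + \left(p + p\right) = 3 + 2 p$)
$d = 22$
$w{\left(t \right)} = 0$ ($w{\left(t \right)} = \frac{0}{2 t} = 0 \frac{1}{2 t} = 0$)
$\left(w{\left(M{\left(-1,-5 \right)} \right)} + W{\left(-1 \right)}\right) d = \left(0 + \left(3 + 2 \left(-1\right)\right)\right) 22 = \left(0 + \left(3 - 2\right)\right) 22 = \left(0 + 1\right) 22 = 1 \cdot 22 = 22$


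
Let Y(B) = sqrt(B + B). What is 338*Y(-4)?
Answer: 676*I*sqrt(2) ≈ 956.01*I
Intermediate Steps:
Y(B) = sqrt(2)*sqrt(B) (Y(B) = sqrt(2*B) = sqrt(2)*sqrt(B))
338*Y(-4) = 338*(sqrt(2)*sqrt(-4)) = 338*(sqrt(2)*(2*I)) = 338*(2*I*sqrt(2)) = 676*I*sqrt(2)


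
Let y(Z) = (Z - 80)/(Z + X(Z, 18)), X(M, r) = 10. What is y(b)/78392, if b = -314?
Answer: 197/11915584 ≈ 1.6533e-5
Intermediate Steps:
y(Z) = (-80 + Z)/(10 + Z) (y(Z) = (Z - 80)/(Z + 10) = (-80 + Z)/(10 + Z))
y(b)/78392 = ((-80 - 314)/(10 - 314))/78392 = (-394/(-304))*(1/78392) = -1/304*(-394)*(1/78392) = (197/152)*(1/78392) = 197/11915584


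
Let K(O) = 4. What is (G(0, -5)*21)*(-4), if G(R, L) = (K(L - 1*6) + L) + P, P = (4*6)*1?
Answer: -1932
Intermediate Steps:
P = 24 (P = 24*1 = 24)
G(R, L) = 28 + L (G(R, L) = (4 + L) + 24 = 28 + L)
(G(0, -5)*21)*(-4) = ((28 - 5)*21)*(-4) = (23*21)*(-4) = 483*(-4) = -1932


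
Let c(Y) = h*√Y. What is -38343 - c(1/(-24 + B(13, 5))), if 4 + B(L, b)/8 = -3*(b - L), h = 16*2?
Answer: -38343 - 8*√34/17 ≈ -38346.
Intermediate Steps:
h = 32
B(L, b) = -32 - 24*b + 24*L (B(L, b) = -32 + 8*(-3*(b - L)) = -32 + 8*(-3*b + 3*L) = -32 + (-24*b + 24*L) = -32 - 24*b + 24*L)
c(Y) = 32*√Y
-38343 - c(1/(-24 + B(13, 5))) = -38343 - 32*√(1/(-24 + (-32 - 24*5 + 24*13))) = -38343 - 32*√(1/(-24 + (-32 - 120 + 312))) = -38343 - 32*√(1/(-24 + 160)) = -38343 - 32*√(1/136) = -38343 - 32*√34/68 = -38343 - 8*√34/17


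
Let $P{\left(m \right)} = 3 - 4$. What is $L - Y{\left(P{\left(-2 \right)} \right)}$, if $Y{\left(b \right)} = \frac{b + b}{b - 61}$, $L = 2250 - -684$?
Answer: $\frac{90953}{31} \approx 2934.0$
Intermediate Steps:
$P{\left(m \right)} = -1$ ($P{\left(m \right)} = 3 - 4 = -1$)
$L = 2934$ ($L = 2250 + 684 = 2934$)
$Y{\left(b \right)} = \frac{2 b}{-61 + b}$
$L - Y{\left(P{\left(-2 \right)} \right)} = 2934 - 2 \left(-1\right) \frac{1}{-61 - 1} = 2934 - 2 \left(-1\right) \frac{1}{-62} = 2934 - 2 \left(-1\right) \left(- \frac{1}{62}\right) = 2934 - \frac{1}{31} = \frac{90953}{31}$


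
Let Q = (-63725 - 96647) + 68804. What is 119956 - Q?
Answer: 211524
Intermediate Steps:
Q = -91568 (Q = -160372 + 68804 = -91568)
119956 - Q = 119956 - 1*(-91568) = 119956 + 91568 = 211524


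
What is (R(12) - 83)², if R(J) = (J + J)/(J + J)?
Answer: 6724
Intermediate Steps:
R(J) = 1 (R(J) = (2*J)/((2*J)) = (2*J)*(1/(2*J)) = 1)
(R(12) - 83)² = (1 - 83)² = (-82)² = 6724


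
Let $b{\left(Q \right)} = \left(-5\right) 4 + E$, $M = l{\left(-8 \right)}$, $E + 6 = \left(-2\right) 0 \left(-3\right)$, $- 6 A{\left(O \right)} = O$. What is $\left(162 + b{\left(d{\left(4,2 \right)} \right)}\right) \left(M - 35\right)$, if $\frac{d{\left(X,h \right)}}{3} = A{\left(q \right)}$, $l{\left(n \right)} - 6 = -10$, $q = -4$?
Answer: $-5304$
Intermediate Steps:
$A{\left(O \right)} = - \frac{O}{6}$
$l{\left(n \right)} = -4$ ($l{\left(n \right)} = 6 - 10 = -4$)
$E = -6$ ($E = -6 + \left(-2\right) 0 \left(-3\right) = -6 + 0 \left(-3\right) = -6 + 0 = -6$)
$d{\left(X,h \right)} = 2$ ($d{\left(X,h \right)} = 3 \left(\left(- \frac{1}{6}\right) \left(-4\right)\right) = 3 \cdot \frac{2}{3} = 2$)
$M = -4$
$b{\left(Q \right)} = -26$ ($b{\left(Q \right)} = \left(-5\right) 4 - 6 = -20 - 6 = -26$)
$\left(162 + b{\left(d{\left(4,2 \right)} \right)}\right) \left(M - 35\right) = \left(162 - 26\right) \left(-4 - 35\right) = 136 \left(-39\right) = -5304$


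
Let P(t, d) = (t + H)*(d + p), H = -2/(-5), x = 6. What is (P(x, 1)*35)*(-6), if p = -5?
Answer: 5376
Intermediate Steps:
H = ⅖ (H = -2*(-⅕) = ⅖ ≈ 0.40000)
P(t, d) = (-5 + d)*(⅖ + t) (P(t, d) = (t + ⅖)*(d - 5) = (⅖ + t)*(-5 + d) = (-5 + d)*(⅖ + t))
(P(x, 1)*35)*(-6) = ((-2 - 5*6 + (⅖)*1 + 1*6)*35)*(-6) = ((-2 - 30 + ⅖ + 6)*35)*(-6) = -128/5*35*(-6) = -896*(-6) = 5376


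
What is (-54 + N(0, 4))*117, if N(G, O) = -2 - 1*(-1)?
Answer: -6435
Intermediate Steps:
N(G, O) = -1 (N(G, O) = -2 + 1 = -1)
(-54 + N(0, 4))*117 = (-54 - 1)*117 = -55*117 = -6435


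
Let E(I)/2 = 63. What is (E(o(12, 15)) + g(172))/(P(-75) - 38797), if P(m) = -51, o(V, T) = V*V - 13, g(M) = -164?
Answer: 19/19424 ≈ 0.00097817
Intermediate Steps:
o(V, T) = -13 + V² (o(V, T) = V² - 13 = -13 + V²)
E(I) = 126 (E(I) = 2*63 = 126)
(E(o(12, 15)) + g(172))/(P(-75) - 38797) = (126 - 164)/(-51 - 38797) = -38/(-38848) = -38*(-1/38848) = 19/19424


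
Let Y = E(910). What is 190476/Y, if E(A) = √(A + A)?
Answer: 7326*√455/35 ≈ 4464.8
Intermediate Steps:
E(A) = √2*√A (E(A) = √(2*A) = √2*√A)
Y = 2*√455 (Y = √2*√910 = 2*√455 ≈ 42.661)
190476/Y = 190476/((2*√455)) = 190476*(√455/910) = 7326*√455/35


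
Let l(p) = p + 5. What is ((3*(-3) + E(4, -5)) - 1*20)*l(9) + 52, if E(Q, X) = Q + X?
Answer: -368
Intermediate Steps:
l(p) = 5 + p
((3*(-3) + E(4, -5)) - 1*20)*l(9) + 52 = ((3*(-3) + (4 - 5)) - 1*20)*(5 + 9) + 52 = ((-9 - 1) - 20)*14 + 52 = (-10 - 20)*14 + 52 = -30*14 + 52 = -420 + 52 = -368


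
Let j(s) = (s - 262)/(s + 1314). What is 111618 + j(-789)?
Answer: 58598399/525 ≈ 1.1162e+5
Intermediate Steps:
j(s) = (-262 + s)/(1314 + s)
111618 + j(-789) = 111618 + (-262 - 789)/(1314 - 789) = 111618 - 1051/525 = 58598399/525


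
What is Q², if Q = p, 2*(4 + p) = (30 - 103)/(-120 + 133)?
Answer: 31329/676 ≈ 46.345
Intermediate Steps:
p = -177/26 (p = -4 + ((30 - 103)/(-120 + 133))/2 = -4 + (-73/13)/2 = -4 + (-73*1/13)/2 = -4 + (½)*(-73/13) = -4 - 73/26 = -177/26 ≈ -6.8077)
Q = -177/26 ≈ -6.8077
Q² = (-177/26)² = 31329/676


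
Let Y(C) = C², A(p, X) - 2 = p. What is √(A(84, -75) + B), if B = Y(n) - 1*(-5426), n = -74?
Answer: 2*√2747 ≈ 104.82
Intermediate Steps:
A(p, X) = 2 + p
B = 10902 (B = (-74)² - 1*(-5426) = 5476 + 5426 = 10902)
√(A(84, -75) + B) = √((2 + 84) + 10902) = √(86 + 10902) = √10988 = 2*√2747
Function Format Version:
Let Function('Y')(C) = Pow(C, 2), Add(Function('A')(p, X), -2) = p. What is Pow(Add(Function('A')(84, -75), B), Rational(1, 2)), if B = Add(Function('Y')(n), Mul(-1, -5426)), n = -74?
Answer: Mul(2, Pow(2747, Rational(1, 2))) ≈ 104.82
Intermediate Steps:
Function('A')(p, X) = Add(2, p)
B = 10902 (B = Add(Pow(-74, 2), Mul(-1, -5426)) = Add(5476, 5426) = 10902)
Pow(Add(Function('A')(84, -75), B), Rational(1, 2)) = Pow(Add(Add(2, 84), 10902), Rational(1, 2)) = Pow(Add(86, 10902), Rational(1, 2)) = Pow(10988, Rational(1, 2)) = Mul(2, Pow(2747, Rational(1, 2)))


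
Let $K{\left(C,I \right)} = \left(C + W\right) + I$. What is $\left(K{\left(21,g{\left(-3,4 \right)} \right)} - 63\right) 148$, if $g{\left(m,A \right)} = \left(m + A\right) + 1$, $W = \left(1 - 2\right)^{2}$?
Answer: $-5772$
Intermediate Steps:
$W = 1$ ($W = \left(-1\right)^{2} = 1$)
$g{\left(m,A \right)} = 1 + A + m$ ($g{\left(m,A \right)} = \left(A + m\right) + 1 = 1 + A + m$)
$K{\left(C,I \right)} = 1 + C + I$ ($K{\left(C,I \right)} = \left(C + 1\right) + I = \left(1 + C\right) + I = 1 + C + I$)
$\left(K{\left(21,g{\left(-3,4 \right)} \right)} - 63\right) 148 = \left(\left(1 + 21 + \left(1 + 4 - 3\right)\right) - 63\right) 148 = \left(\left(1 + 21 + 2\right) - 63\right) 148 = \left(24 - 63\right) 148 = \left(-39\right) 148 = -5772$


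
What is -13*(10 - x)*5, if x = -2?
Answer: -780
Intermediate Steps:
-13*(10 - x)*5 = -13*(10 - 1*(-2))*5 = -13*(10 + 2)*5 = -13*12*5 = -156*5 = -780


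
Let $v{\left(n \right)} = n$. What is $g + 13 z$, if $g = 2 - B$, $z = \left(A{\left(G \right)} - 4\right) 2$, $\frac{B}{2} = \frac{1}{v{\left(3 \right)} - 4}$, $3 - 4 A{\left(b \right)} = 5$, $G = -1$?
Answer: $-113$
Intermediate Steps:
$A{\left(b \right)} = - \frac{1}{2}$ ($A{\left(b \right)} = \frac{3}{4} - \frac{5}{4} = - \frac{1}{2}$)
$B = -2$ ($B = \frac{2}{3 - 4} = \frac{2}{-1} = 2 \left(-1\right) = -2$)
$z = -9$ ($z = \left(- \frac{1}{2} - 4\right) 2 = \left(- \frac{9}{2}\right) 2 = -9$)
$g = 4$ ($g = 2 - -2 = 2 + 2 = 4$)
$g + 13 z = 4 + 13 \left(-9\right) = 4 - 117 = -113$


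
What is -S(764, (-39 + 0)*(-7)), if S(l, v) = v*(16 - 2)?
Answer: -3822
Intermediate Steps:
S(l, v) = 14*v (S(l, v) = v*14 = 14*v)
-S(764, (-39 + 0)*(-7)) = -14*(-39 + 0)*(-7) = -14*(-39*(-7)) = -14*273 = -1*3822 = -3822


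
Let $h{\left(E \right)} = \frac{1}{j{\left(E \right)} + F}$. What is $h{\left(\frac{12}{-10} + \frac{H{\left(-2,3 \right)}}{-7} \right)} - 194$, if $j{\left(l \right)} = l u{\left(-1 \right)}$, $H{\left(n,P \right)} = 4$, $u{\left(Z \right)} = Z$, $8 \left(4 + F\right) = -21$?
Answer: $- \frac{263926}{1359} \approx -194.21$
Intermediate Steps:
$F = - \frac{53}{8}$ ($F = -4 + \frac{1}{8} \left(-21\right) = -4 - \frac{21}{8} = - \frac{53}{8} \approx -6.625$)
$j{\left(l \right)} = - l$ ($j{\left(l \right)} = l \left(-1\right) = - l$)
$h{\left(E \right)} = \frac{1}{- \frac{53}{8} - E}$ ($h{\left(E \right)} = \frac{1}{- E - \frac{53}{8}} = \frac{1}{- \frac{53}{8} - E}$)
$h{\left(\frac{12}{-10} + \frac{H{\left(-2,3 \right)}}{-7} \right)} - 194 = \frac{8}{-53 - 8 \left(\frac{12}{-10} + \frac{4}{-7}\right)} - 194 = \frac{8}{-53 - 8 \left(12 \left(- \frac{1}{10}\right) + 4 \left(- \frac{1}{7}\right)\right)} - 194 = \frac{8}{-53 - 8 \left(- \frac{6}{5} - \frac{4}{7}\right)} - 194 = \frac{8}{-53 - - \frac{496}{35}} - 194 = \frac{8}{-53 + \frac{496}{35}} - 194 = \frac{8}{- \frac{1359}{35}} - 194 = 8 \left(- \frac{35}{1359}\right) - 194 = - \frac{280}{1359} - 194 = - \frac{263926}{1359}$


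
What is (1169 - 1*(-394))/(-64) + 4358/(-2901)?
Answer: -4813175/185664 ≈ -25.924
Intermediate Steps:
(1169 - 1*(-394))/(-64) + 4358/(-2901) = (1169 + 394)*(-1/64) + 4358*(-1/2901) = 1563*(-1/64) - 4358/2901 = -1563/64 - 4358/2901 = -4813175/185664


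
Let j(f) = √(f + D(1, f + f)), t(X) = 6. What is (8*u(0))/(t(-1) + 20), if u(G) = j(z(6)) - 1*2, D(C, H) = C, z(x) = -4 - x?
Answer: -8/13 + 12*I/13 ≈ -0.61539 + 0.92308*I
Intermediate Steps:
j(f) = √(1 + f) (j(f) = √(f + 1) = √(1 + f))
u(G) = -2 + 3*I (u(G) = √(1 + (-4 - 1*6)) - 1*2 = √(1 + (-4 - 6)) - 2 = √(1 - 10) - 2 = √(-9) - 2 = 3*I - 2 = -2 + 3*I)
(8*u(0))/(t(-1) + 20) = (8*(-2 + 3*I))/(6 + 20) = (-16 + 24*I)/26 = (-16 + 24*I)*(1/26) = -8/13 + 12*I/13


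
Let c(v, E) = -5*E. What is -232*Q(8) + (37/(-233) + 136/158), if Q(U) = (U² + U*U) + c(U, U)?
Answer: -375784391/18407 ≈ -20415.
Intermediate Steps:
Q(U) = -5*U + 2*U² (Q(U) = (U² + U*U) - 5*U = (U² + U²) - 5*U = 2*U² - 5*U = -5*U + 2*U²)
-232*Q(8) + (37/(-233) + 136/158) = -1856*(-5 + 2*8) + (37/(-233) + 136/158) = -1856*(-5 + 16) + (37*(-1/233) + 136*(1/158)) = -1856*11 + (-37/233 + 68/79) = -232*88 + 12921/18407 = -20416 + 12921/18407 = -375784391/18407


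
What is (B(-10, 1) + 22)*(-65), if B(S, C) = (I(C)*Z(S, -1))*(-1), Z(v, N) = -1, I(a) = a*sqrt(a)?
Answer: -1495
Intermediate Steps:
I(a) = a**(3/2)
B(S, C) = C**(3/2) (B(S, C) = (C**(3/2)*(-1))*(-1) = -C**(3/2)*(-1) = C**(3/2))
(B(-10, 1) + 22)*(-65) = (1**(3/2) + 22)*(-65) = (1 + 22)*(-65) = 23*(-65) = -1495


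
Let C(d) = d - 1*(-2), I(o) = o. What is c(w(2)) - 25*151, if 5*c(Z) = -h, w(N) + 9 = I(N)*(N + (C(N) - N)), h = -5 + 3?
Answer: -18873/5 ≈ -3774.6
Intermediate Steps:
C(d) = 2 + d (C(d) = d + 2 = 2 + d)
h = -2
w(N) = -9 + N*(2 + N) (w(N) = -9 + N*(N + ((2 + N) - N)) = -9 + N*(N + 2) = -9 + N*(2 + N))
c(Z) = ⅖ (c(Z) = (-1*(-2))/5 = (⅕)*2 = ⅖)
c(w(2)) - 25*151 = ⅖ - 25*151 = ⅖ - 3775 = -18873/5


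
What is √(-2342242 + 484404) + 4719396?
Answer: 4719396 + I*√1857838 ≈ 4.7194e+6 + 1363.0*I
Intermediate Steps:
√(-2342242 + 484404) + 4719396 = √(-1857838) + 4719396 = I*√1857838 + 4719396 = 4719396 + I*√1857838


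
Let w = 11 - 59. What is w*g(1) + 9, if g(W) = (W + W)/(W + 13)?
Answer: 15/7 ≈ 2.1429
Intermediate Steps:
g(W) = 2*W/(13 + W) (g(W) = (2*W)/(13 + W) = 2*W/(13 + W))
w = -48
w*g(1) + 9 = -96/(13 + 1) + 9 = -96/14 + 9 = -48*1/7 + 9 = -48/7 + 9 = 15/7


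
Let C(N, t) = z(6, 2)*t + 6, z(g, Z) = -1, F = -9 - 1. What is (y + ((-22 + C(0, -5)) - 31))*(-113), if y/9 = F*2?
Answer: 25086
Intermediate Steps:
F = -10
C(N, t) = 6 - t (C(N, t) = -t + 6 = 6 - t)
y = -180 (y = 9*(-10*2) = 9*(-20) = -180)
(y + ((-22 + C(0, -5)) - 31))*(-113) = (-180 + ((-22 + (6 - 1*(-5))) - 31))*(-113) = (-180 + ((-22 + (6 + 5)) - 31))*(-113) = (-180 + ((-22 + 11) - 31))*(-113) = (-180 + (-11 - 31))*(-113) = (-180 - 42)*(-113) = -222*(-113) = 25086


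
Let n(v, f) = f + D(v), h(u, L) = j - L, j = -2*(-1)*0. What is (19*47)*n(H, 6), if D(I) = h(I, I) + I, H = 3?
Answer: 5358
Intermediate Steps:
j = 0 (j = 2*0 = 0)
h(u, L) = -L (h(u, L) = 0 - L = -L)
D(I) = 0 (D(I) = -I + I = 0)
n(v, f) = f (n(v, f) = f + 0 = f)
(19*47)*n(H, 6) = (19*47)*6 = 893*6 = 5358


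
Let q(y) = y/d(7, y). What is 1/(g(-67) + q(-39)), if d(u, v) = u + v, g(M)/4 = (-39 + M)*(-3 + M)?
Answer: 32/949799 ≈ 3.3691e-5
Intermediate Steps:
g(M) = 4*(-39 + M)*(-3 + M) (g(M) = 4*((-39 + M)*(-3 + M)) = 4*(-39 + M)*(-3 + M))
q(y) = y/(7 + y)
1/(g(-67) + q(-39)) = 1/((468 - 168*(-67) + 4*(-67)**2) - 39/(7 - 39)) = 1/((468 + 11256 + 4*4489) - 39/(-32)) = 1/((468 + 11256 + 17956) - 39*(-1/32)) = 1/(29680 + 39/32) = 1/(949799/32) = 32/949799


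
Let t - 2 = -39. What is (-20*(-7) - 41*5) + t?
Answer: -102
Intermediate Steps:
t = -37 (t = 2 - 39 = -37)
(-20*(-7) - 41*5) + t = (-20*(-7) - 41*5) - 37 = (140 - 205) - 37 = -65 - 37 = -102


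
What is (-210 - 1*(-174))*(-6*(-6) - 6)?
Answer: -1080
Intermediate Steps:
(-210 - 1*(-174))*(-6*(-6) - 6) = (-210 + 174)*(36 - 6) = -36*30 = -1080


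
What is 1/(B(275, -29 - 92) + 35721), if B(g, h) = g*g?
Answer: 1/111346 ≈ 8.9810e-6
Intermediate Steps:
B(g, h) = g²
1/(B(275, -29 - 92) + 35721) = 1/(275² + 35721) = 1/(75625 + 35721) = 1/111346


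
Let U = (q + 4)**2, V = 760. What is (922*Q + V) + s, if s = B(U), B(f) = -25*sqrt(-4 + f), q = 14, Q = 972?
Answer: 896944 - 200*sqrt(5) ≈ 8.9650e+5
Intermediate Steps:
U = 324 (U = (14 + 4)**2 = 18**2 = 324)
s = -200*sqrt(5) (s = -25*sqrt(-4 + 324) = -200*sqrt(5) ≈ -447.21)
(922*Q + V) + s = (922*972 + 760) - 200*sqrt(5) = (896184 + 760) - 200*sqrt(5) = 896944 - 200*sqrt(5)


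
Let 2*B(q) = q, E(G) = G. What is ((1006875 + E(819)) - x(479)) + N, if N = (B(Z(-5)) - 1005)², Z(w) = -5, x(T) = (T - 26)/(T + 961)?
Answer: 970919969/480 ≈ 2.0228e+6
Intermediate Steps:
x(T) = (-26 + T)/(961 + T)
B(q) = q/2
N = 4060225/4 (N = ((½)*(-5) - 1005)² = (-5/2 - 1005)² = (-2015/2)² = 4060225/4 ≈ 1.0151e+6)
((1006875 + E(819)) - x(479)) + N = ((1006875 + 819) - (-26 + 479)/(961 + 479)) + 4060225/4 = (1007694 - 453/1440) + 4060225/4 = (1007694 - 1*151/480) + 4060225/4 = (1007694 - 151/480) + 4060225/4 = 483692969/480 + 4060225/4 = 970919969/480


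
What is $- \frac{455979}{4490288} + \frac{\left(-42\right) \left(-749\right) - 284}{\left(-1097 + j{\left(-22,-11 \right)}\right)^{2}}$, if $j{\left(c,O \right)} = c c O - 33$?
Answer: $- \frac{152043725173}{1508378848592} \approx -0.1008$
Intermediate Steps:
$j{\left(c,O \right)} = -33 + O c^{2}$ ($j{\left(c,O \right)} = c^{2} O - 33 = O c^{2} - 33 = -33 + O c^{2}$)
$- \frac{455979}{4490288} + \frac{\left(-42\right) \left(-749\right) - 284}{\left(-1097 + j{\left(-22,-11 \right)}\right)^{2}} = - \frac{455979}{4490288} + \frac{\left(-42\right) \left(-749\right) - 284}{\left(-1097 - \left(33 + 11 \left(-22\right)^{2}\right)\right)^{2}} = \left(-455979\right) \frac{1}{4490288} + \frac{31458 - 284}{\left(-1097 - 5357\right)^{2}} = - \frac{14709}{144848} + \frac{31174}{\left(-1097 - 5357\right)^{2}} = - \frac{14709}{144848} + \frac{31174}{\left(-6454\right)^{2}} = - \frac{14709}{144848} + \frac{31174}{41654116} = - \frac{14709}{144848} + 31174 \cdot \frac{1}{41654116} = - \frac{14709}{144848} + \frac{15587}{20827058} = - \frac{152043725173}{1508378848592}$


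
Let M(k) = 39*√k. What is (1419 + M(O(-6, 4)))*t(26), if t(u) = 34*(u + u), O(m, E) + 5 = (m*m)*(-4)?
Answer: 2508792 + 68952*I*√149 ≈ 2.5088e+6 + 8.4167e+5*I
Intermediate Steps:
O(m, E) = -5 - 4*m² (O(m, E) = -5 + (m*m)*(-4) = -5 + m²*(-4) = -5 - 4*m²)
t(u) = 68*u (t(u) = 34*(2*u) = 68*u)
(1419 + M(O(-6, 4)))*t(26) = (1419 + 39*√(-5 - 4*(-6)²))*(68*26) = (1419 + 39*√(-5 - 4*36))*1768 = (1419 + 39*√(-5 - 144))*1768 = (1419 + 39*√(-149))*1768 = (1419 + 39*(I*√149))*1768 = (1419 + 39*I*√149)*1768 = 2508792 + 68952*I*√149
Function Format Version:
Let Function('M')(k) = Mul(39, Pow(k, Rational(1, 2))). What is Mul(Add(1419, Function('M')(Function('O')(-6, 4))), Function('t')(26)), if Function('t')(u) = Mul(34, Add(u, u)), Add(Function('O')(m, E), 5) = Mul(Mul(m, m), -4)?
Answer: Add(2508792, Mul(68952, I, Pow(149, Rational(1, 2)))) ≈ Add(2.5088e+6, Mul(8.4167e+5, I))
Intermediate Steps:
Function('O')(m, E) = Add(-5, Mul(-4, Pow(m, 2))) (Function('O')(m, E) = Add(-5, Mul(Mul(m, m), -4)) = Add(-5, Mul(Pow(m, 2), -4)) = Add(-5, Mul(-4, Pow(m, 2))))
Function('t')(u) = Mul(68, u) (Function('t')(u) = Mul(34, Mul(2, u)) = Mul(68, u))
Mul(Add(1419, Function('M')(Function('O')(-6, 4))), Function('t')(26)) = Mul(Add(1419, Mul(39, Pow(Add(-5, Mul(-4, Pow(-6, 2))), Rational(1, 2)))), Mul(68, 26)) = Mul(Add(1419, Mul(39, Pow(Add(-5, Mul(-4, 36)), Rational(1, 2)))), 1768) = Mul(Add(1419, Mul(39, Pow(Add(-5, -144), Rational(1, 2)))), 1768) = Mul(Add(1419, Mul(39, Pow(-149, Rational(1, 2)))), 1768) = Mul(Add(1419, Mul(39, Mul(I, Pow(149, Rational(1, 2))))), 1768) = Mul(Add(1419, Mul(39, I, Pow(149, Rational(1, 2)))), 1768) = Add(2508792, Mul(68952, I, Pow(149, Rational(1, 2))))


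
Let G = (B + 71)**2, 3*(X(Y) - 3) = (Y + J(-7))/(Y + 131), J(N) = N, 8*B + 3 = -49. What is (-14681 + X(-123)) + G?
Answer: -63139/6 ≈ -10523.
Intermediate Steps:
B = -13/2 (B = -3/8 + (1/8)*(-49) = -3/8 - 49/8 = -13/2 ≈ -6.5000)
X(Y) = 3 + (-7 + Y)/(3*(131 + Y)) (X(Y) = 3 + ((Y - 7)/(Y + 131))/3 = 3 + ((-7 + Y)/(131 + Y))/3 = 3 + (-7 + Y)/(3*(131 + Y)))
G = 16641/4 (G = (-13/2 + 71)**2 = (129/2)**2 = 16641/4 ≈ 4160.3)
(-14681 + X(-123)) + G = (-14681 + 2*(586 + 5*(-123))/(3*(131 - 123))) + 16641/4 = (-14681 + (2/3)*(586 - 615)/8) + 16641/4 = (-14681 + (2/3)*(1/8)*(-29)) + 16641/4 = (-14681 - 29/12) + 16641/4 = -176201/12 + 16641/4 = -63139/6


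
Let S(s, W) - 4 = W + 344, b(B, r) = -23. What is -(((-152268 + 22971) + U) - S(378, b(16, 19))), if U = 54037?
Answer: 75585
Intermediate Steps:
S(s, W) = 348 + W (S(s, W) = 4 + (W + 344) = 4 + (344 + W) = 348 + W)
-(((-152268 + 22971) + U) - S(378, b(16, 19))) = -(((-152268 + 22971) + 54037) - (348 - 23)) = -((-129297 + 54037) - 1*325) = -(-75260 - 325) = -1*(-75585) = 75585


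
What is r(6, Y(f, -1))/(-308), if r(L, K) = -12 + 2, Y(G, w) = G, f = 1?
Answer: 5/154 ≈ 0.032468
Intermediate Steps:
r(L, K) = -10
r(6, Y(f, -1))/(-308) = -10/(-308) = -10*(-1/308) = 5/154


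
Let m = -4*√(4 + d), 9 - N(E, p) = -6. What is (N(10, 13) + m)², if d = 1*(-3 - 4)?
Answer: 177 - 120*I*√3 ≈ 177.0 - 207.85*I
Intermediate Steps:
d = -7 (d = 1*(-7) = -7)
N(E, p) = 15 (N(E, p) = 9 - 1*(-6) = 9 + 6 = 15)
m = -4*I*√3 (m = -4*√(4 - 7) = -4*I*√3 ≈ -6.9282*I)
(N(10, 13) + m)² = (15 - 4*I*√3)²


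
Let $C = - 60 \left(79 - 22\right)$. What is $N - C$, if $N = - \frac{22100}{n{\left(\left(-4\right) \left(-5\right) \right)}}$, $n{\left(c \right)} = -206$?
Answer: $\frac{363310}{103} \approx 3527.3$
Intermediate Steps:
$N = \frac{11050}{103}$ ($N = - \frac{22100}{-206} = \left(-22100\right) \left(- \frac{1}{206}\right) = \frac{11050}{103} \approx 107.28$)
$C = -3420$ ($C = \left(-60\right) 57 = -3420$)
$N - C = \frac{11050}{103} - -3420 = \frac{11050}{103} + 3420 = \frac{363310}{103}$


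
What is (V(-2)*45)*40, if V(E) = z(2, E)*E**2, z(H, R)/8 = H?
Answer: 115200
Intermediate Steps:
z(H, R) = 8*H
V(E) = 16*E**2 (V(E) = (8*2)*E**2 = 16*E**2)
(V(-2)*45)*40 = ((16*(-2)**2)*45)*40 = ((16*4)*45)*40 = (64*45)*40 = 2880*40 = 115200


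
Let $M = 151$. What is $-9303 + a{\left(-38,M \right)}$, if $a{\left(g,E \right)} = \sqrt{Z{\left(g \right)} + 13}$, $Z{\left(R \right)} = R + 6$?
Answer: $-9303 + i \sqrt{19} \approx -9303.0 + 4.3589 i$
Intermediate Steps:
$Z{\left(R \right)} = 6 + R$
$a{\left(g,E \right)} = \sqrt{19 + g}$ ($a{\left(g,E \right)} = \sqrt{\left(6 + g\right) + 13} = \sqrt{19 + g}$)
$-9303 + a{\left(-38,M \right)} = -9303 + \sqrt{19 - 38} = -9303 + \sqrt{-19} = -9303 + i \sqrt{19}$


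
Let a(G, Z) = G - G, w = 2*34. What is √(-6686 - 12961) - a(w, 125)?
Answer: 3*I*√2183 ≈ 140.17*I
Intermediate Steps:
w = 68
a(G, Z) = 0
√(-6686 - 12961) - a(w, 125) = √(-6686 - 12961) - 1*0 = √(-19647) + 0 = 3*I*√2183 + 0 = 3*I*√2183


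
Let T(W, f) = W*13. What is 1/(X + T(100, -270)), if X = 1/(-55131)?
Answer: 55131/71670299 ≈ 0.00076923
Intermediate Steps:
T(W, f) = 13*W
X = -1/55131 ≈ -1.8139e-5
1/(X + T(100, -270)) = 1/(-1/55131 + 13*100) = 1/(-1/55131 + 1300) = 1/(71670299/55131) = 55131/71670299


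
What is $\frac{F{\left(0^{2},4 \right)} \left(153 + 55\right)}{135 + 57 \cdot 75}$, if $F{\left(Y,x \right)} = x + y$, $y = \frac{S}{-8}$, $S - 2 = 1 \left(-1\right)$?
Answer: $\frac{403}{2205} \approx 0.18277$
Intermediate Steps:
$S = 1$ ($S = 2 + 1 \left(-1\right) = 2 - 1 = 1$)
$y = - \frac{1}{8}$ ($y = 1 \frac{1}{-8} = 1 \left(- \frac{1}{8}\right) = - \frac{1}{8} \approx -0.125$)
$F{\left(Y,x \right)} = - \frac{1}{8} + x$ ($F{\left(Y,x \right)} = x - \frac{1}{8} = - \frac{1}{8} + x$)
$\frac{F{\left(0^{2},4 \right)} \left(153 + 55\right)}{135 + 57 \cdot 75} = \frac{\left(- \frac{1}{8} + 4\right) \left(153 + 55\right)}{135 + 57 \cdot 75} = \frac{\frac{31}{8} \cdot 208}{135 + 4275} = \frac{806}{4410} = 806 \cdot \frac{1}{4410} = \frac{403}{2205}$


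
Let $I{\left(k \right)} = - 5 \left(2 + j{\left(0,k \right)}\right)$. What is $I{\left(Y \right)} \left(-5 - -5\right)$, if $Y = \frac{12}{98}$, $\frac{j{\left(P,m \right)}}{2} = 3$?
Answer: $0$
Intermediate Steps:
$j{\left(P,m \right)} = 6$ ($j{\left(P,m \right)} = 2 \cdot 3 = 6$)
$Y = \frac{6}{49}$ ($Y = 12 \cdot \frac{1}{98} = \frac{6}{49} \approx 0.12245$)
$I{\left(k \right)} = -40$ ($I{\left(k \right)} = - 5 \left(2 + 6\right) = \left(-5\right) 8 = -40$)
$I{\left(Y \right)} \left(-5 - -5\right) = - 40 \left(-5 - -5\right) = - 40 \left(-5 + 5\right) = \left(-40\right) 0 = 0$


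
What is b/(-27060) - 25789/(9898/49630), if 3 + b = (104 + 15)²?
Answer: -1236944732503/9565710 ≈ -1.2931e+5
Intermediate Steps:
b = 14158 (b = -3 + (104 + 15)² = -3 + 119² = -3 + 14161 = 14158)
b/(-27060) - 25789/(9898/49630) = 14158/(-27060) - 25789/(9898/49630) = 14158*(-1/27060) - 25789/(9898*(1/49630)) = -7079/13530 - 25789/707/3545 = -7079/13530 - 25789*3545/707 = -7079/13530 - 91422005/707 = -1236944732503/9565710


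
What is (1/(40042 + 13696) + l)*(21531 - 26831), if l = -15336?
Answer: 2183933812550/26869 ≈ 8.1281e+7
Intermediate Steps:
(1/(40042 + 13696) + l)*(21531 - 26831) = (1/(40042 + 13696) - 15336)*(21531 - 26831) = (1/53738 - 15336)*(-5300) = -824125967/53738*(-5300) = 2183933812550/26869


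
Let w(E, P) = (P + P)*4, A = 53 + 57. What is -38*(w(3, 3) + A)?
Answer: -5092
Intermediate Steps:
A = 110
w(E, P) = 8*P (w(E, P) = (2*P)*4 = 8*P)
-38*(w(3, 3) + A) = -38*(8*3 + 110) = -38*(24 + 110) = -38*134 = -5092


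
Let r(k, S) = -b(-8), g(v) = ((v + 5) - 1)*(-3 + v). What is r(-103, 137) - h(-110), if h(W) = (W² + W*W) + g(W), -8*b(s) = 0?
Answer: -36178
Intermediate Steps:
b(s) = 0 (b(s) = -⅛*0 = 0)
g(v) = (-3 + v)*(4 + v) (g(v) = ((5 + v) - 1)*(-3 + v) = (4 + v)*(-3 + v) = (-3 + v)*(4 + v))
h(W) = -12 + W + 3*W² (h(W) = (W² + W*W) + (-12 + W + W²) = (W² + W²) + (-12 + W + W²) = 2*W² + (-12 + W + W²) = -12 + W + 3*W²)
r(k, S) = 0 (r(k, S) = -1*0 = 0)
r(-103, 137) - h(-110) = 0 - (-12 - 110 + 3*(-110)²) = 0 - (-12 - 110 + 3*12100) = 0 - (-12 - 110 + 36300) = 0 - 1*36178 = 0 - 36178 = -36178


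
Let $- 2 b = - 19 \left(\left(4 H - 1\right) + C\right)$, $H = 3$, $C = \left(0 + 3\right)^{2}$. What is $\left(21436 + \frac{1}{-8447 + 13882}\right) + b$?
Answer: $\frac{117537311}{5435} \approx 21626.0$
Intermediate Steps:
$C = 9$ ($C = 3^{2} = 9$)
$b = 190$ ($b = - \frac{\left(-19\right) \left(\left(4 \cdot 3 - 1\right) + 9\right)}{2} = - \frac{\left(-19\right) \left(\left(12 - 1\right) + 9\right)}{2} = - \frac{\left(-19\right) \left(11 + 9\right)}{2} = - \frac{\left(-19\right) 20}{2} = \left(- \frac{1}{2}\right) \left(-380\right) = 190$)
$\left(21436 + \frac{1}{-8447 + 13882}\right) + b = \left(21436 + \frac{1}{-8447 + 13882}\right) + 190 = \left(21436 + \frac{1}{5435}\right) + 190 = \frac{116504661}{5435} + 190 = \frac{117537311}{5435}$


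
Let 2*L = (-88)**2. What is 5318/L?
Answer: 2659/1936 ≈ 1.3735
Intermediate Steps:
L = 3872 (L = (1/2)*(-88)**2 = (1/2)*7744 = 3872)
5318/L = 5318/3872 = 5318*(1/3872) = 2659/1936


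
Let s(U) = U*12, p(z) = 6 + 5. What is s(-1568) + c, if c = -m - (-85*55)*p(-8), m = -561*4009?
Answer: 2281658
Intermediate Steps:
m = -2249049
p(z) = 11
s(U) = 12*U
c = 2300474 (c = -1*(-2249049) - (-85*55)*11 = 2249049 - (-4675)*11 = 2249049 - 1*(-51425) = 2249049 + 51425 = 2300474)
s(-1568) + c = 12*(-1568) + 2300474 = -18816 + 2300474 = 2281658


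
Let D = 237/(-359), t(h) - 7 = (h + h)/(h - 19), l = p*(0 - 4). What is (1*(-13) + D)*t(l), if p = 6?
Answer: -1711496/15437 ≈ -110.87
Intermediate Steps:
l = -24 (l = 6*(0 - 4) = 6*(-4) = -24)
t(h) = 7 + 2*h/(-19 + h) (t(h) = 7 + (h + h)/(h - 19) = 7 + (2*h)/(-19 + h) = 7 + 2*h/(-19 + h))
D = -237/359 (D = 237*(-1/359) = -237/359 ≈ -0.66017)
(1*(-13) + D)*t(l) = (1*(-13) - 237/359)*((-133 + 9*(-24))/(-19 - 24)) = (-13 - 237/359)*((-133 - 216)/(-43)) = -(-4904)*(-349)/15437 = -4904/359*349/43 = -1711496/15437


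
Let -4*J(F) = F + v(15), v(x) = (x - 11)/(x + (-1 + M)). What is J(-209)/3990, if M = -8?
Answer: 125/9576 ≈ 0.013053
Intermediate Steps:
v(x) = (-11 + x)/(-9 + x) (v(x) = (x - 11)/(x + (-1 - 8)) = (-11 + x)/(x - 9) = (-11 + x)/(-9 + x))
J(F) = -⅙ - F/4 (J(F) = -(F + (-11 + 15)/(-9 + 15))/4 = -(F + 4/6)/4 = -(F + (⅙)*4)/4 = -(F + ⅔)/4 = -(⅔ + F)/4 = -⅙ - F/4)
J(-209)/3990 = (-⅙ - ¼*(-209))/3990 = (-⅙ + 209/4)*(1/3990) = (625/12)*(1/3990) = 125/9576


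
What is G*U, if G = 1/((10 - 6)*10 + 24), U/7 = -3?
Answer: -21/64 ≈ -0.32813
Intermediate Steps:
U = -21 (U = 7*(-3) = -21)
G = 1/64 (G = 1/(4*10 + 24) = 1/(40 + 24) = 1/64 ≈ 0.015625)
G*U = (1/64)*(-21) = -21/64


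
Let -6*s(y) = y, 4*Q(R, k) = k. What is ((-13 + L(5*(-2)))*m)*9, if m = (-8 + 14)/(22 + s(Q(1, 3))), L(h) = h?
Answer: -9936/175 ≈ -56.777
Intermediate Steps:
Q(R, k) = k/4
s(y) = -y/6
m = 48/175 (m = (-8 + 14)/(22 - 3/24) = 6/(22 - 1/6*3/4) = 6/(22 - 1/8) = 6/(175/8) = 6*(8/175) = 48/175 ≈ 0.27429)
((-13 + L(5*(-2)))*m)*9 = ((-13 + 5*(-2))*(48/175))*9 = ((-13 - 10)*(48/175))*9 = -23*48/175*9 = -1104/175*9 = -9936/175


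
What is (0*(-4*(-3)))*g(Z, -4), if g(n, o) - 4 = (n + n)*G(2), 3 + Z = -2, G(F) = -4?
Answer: 0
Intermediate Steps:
Z = -5 (Z = -3 - 2 = -5)
g(n, o) = 4 - 8*n (g(n, o) = 4 + (n + n)*(-4) = 4 + (2*n)*(-4) = 4 - 8*n)
(0*(-4*(-3)))*g(Z, -4) = (0*(-4*(-3)))*(4 - 8*(-5)) = (0*12)*(4 + 40) = 0*44 = 0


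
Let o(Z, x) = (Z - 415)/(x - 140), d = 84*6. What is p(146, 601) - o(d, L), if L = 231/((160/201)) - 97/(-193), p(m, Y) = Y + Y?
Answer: 5590762286/4653503 ≈ 1201.4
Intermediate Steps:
d = 504
p(m, Y) = 2*Y
L = 8976703/30880 (L = 231/((160*(1/201))) - 97*(-1/193) = 231/(160/201) + 97/193 = 231*(201/160) + 97/193 = 46431/160 + 97/193 = 8976703/30880 ≈ 290.70)
o(Z, x) = (-415 + Z)/(-140 + x)
p(146, 601) - o(d, L) = 2*601 - (-415 + 504)/(-140 + 8976703/30880) = 1202 - 89/4653503/30880 = 1202 - 30880*89/4653503 = 1202 - 1*2748320/4653503 = 1202 - 2748320/4653503 = 5590762286/4653503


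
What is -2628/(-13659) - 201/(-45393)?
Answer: 13559807/68891443 ≈ 0.19683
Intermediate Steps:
-2628/(-13659) - 201/(-45393) = -2628*(-1/13659) - 201*(-1/45393) = 876/4553 + 67/15131 = 13559807/68891443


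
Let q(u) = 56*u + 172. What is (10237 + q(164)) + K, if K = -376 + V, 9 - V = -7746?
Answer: 26972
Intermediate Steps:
V = 7755 (V = 9 - 1*(-7746) = 9 + 7746 = 7755)
K = 7379 (K = -376 + 7755 = 7379)
q(u) = 172 + 56*u
(10237 + q(164)) + K = (10237 + (172 + 56*164)) + 7379 = (10237 + (172 + 9184)) + 7379 = (10237 + 9356) + 7379 = 19593 + 7379 = 26972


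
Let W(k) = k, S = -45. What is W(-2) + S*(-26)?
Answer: 1168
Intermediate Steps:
W(-2) + S*(-26) = -2 - 45*(-26) = -2 + 1170 = 1168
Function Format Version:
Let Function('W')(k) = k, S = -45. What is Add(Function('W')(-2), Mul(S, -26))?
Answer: 1168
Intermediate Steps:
Add(Function('W')(-2), Mul(S, -26)) = Add(-2, Mul(-45, -26)) = Add(-2, 1170) = 1168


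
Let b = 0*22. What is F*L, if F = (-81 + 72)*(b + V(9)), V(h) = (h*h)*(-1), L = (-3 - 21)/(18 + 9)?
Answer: -648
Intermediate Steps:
b = 0
L = -8/9 (L = -24/27 = -24*1/27 = -8/9 ≈ -0.88889)
V(h) = -h**2 (V(h) = h**2*(-1) = -h**2)
F = 729 (F = (-81 + 72)*(0 - 1*9**2) = -9*(0 - 1*81) = -9*(0 - 81) = -9*(-81) = 729)
F*L = 729*(-8/9) = -648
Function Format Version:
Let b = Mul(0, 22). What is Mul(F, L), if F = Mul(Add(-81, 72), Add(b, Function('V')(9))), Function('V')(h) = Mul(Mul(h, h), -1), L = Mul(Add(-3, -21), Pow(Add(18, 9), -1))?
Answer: -648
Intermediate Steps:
b = 0
L = Rational(-8, 9) (L = Mul(-24, Pow(27, -1)) = Mul(-24, Rational(1, 27)) = Rational(-8, 9) ≈ -0.88889)
Function('V')(h) = Mul(-1, Pow(h, 2)) (Function('V')(h) = Mul(Pow(h, 2), -1) = Mul(-1, Pow(h, 2)))
F = 729 (F = Mul(Add(-81, 72), Add(0, Mul(-1, Pow(9, 2)))) = Mul(-9, Add(0, Mul(-1, 81))) = Mul(-9, Add(0, -81)) = Mul(-9, -81) = 729)
Mul(F, L) = Mul(729, Rational(-8, 9)) = -648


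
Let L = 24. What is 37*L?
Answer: 888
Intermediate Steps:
37*L = 37*24 = 888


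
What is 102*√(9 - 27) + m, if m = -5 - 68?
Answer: -73 + 306*I*√2 ≈ -73.0 + 432.75*I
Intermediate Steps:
m = -73
102*√(9 - 27) + m = 102*√(9 - 27) - 73 = 102*√(-18) - 73 = 102*(3*I*√2) - 73 = 306*I*√2 - 73 = -73 + 306*I*√2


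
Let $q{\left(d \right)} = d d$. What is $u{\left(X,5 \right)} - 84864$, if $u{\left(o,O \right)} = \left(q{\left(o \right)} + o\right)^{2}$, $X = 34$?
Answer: $1331236$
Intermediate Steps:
$q{\left(d \right)} = d^{2}$
$u{\left(o,O \right)} = \left(o + o^{2}\right)^{2}$ ($u{\left(o,O \right)} = \left(o^{2} + o\right)^{2} = \left(o + o^{2}\right)^{2}$)
$u{\left(X,5 \right)} - 84864 = 34^{2} \left(1 + 34\right)^{2} - 84864 = 1156 \cdot 35^{2} - 84864 = 1156 \cdot 1225 - 84864 = 1416100 - 84864 = 1331236$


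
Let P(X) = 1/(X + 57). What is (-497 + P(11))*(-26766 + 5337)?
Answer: 724193055/68 ≈ 1.0650e+7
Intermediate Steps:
P(X) = 1/(57 + X)
(-497 + P(11))*(-26766 + 5337) = (-497 + 1/(57 + 11))*(-26766 + 5337) = (-497 + 1/68)*(-21429) = -33795/68*(-21429) = 724193055/68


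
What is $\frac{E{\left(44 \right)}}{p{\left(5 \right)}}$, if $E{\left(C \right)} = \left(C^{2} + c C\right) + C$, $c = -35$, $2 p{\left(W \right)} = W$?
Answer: $176$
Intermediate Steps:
$p{\left(W \right)} = \frac{W}{2}$
$E{\left(C \right)} = C^{2} - 34 C$ ($E{\left(C \right)} = \left(C^{2} - 35 C\right) + C = C^{2} - 34 C$)
$\frac{E{\left(44 \right)}}{p{\left(5 \right)}} = \frac{44 \left(-34 + 44\right)}{\frac{1}{2} \cdot 5} = \frac{44 \cdot 10}{\frac{5}{2}} = 440 \cdot \frac{2}{5} = 176$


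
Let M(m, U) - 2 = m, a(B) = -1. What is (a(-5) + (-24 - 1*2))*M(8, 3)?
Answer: -270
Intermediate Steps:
M(m, U) = 2 + m
(a(-5) + (-24 - 1*2))*M(8, 3) = (-1 + (-24 - 1*2))*(2 + 8) = (-1 + (-24 - 2))*10 = (-1 - 26)*10 = -27*10 = -270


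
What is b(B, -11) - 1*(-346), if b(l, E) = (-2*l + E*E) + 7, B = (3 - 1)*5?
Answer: 454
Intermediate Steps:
B = 10 (B = 2*5 = 10)
b(l, E) = 7 + E² - 2*l (b(l, E) = (-2*l + E²) + 7 = (E² - 2*l) + 7 = 7 + E² - 2*l)
b(B, -11) - 1*(-346) = (7 + (-11)² - 2*10) - 1*(-346) = (7 + 121 - 20) + 346 = 108 + 346 = 454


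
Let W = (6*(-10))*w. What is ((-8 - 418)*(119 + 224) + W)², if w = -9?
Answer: 21192954084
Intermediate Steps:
W = 540 (W = (6*(-10))*(-9) = -60*(-9) = 540)
((-8 - 418)*(119 + 224) + W)² = ((-8 - 418)*(119 + 224) + 540)² = (-426*343 + 540)² = (-146118 + 540)² = (-145578)² = 21192954084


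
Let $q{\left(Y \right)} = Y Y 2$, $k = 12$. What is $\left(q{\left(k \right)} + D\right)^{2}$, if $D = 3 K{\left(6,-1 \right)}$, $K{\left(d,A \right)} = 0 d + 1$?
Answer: $84681$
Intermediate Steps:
$K{\left(d,A \right)} = 1$ ($K{\left(d,A \right)} = 0 + 1 = 1$)
$D = 3$ ($D = 3 \cdot 1 = 3$)
$q{\left(Y \right)} = 2 Y^{2}$ ($q{\left(Y \right)} = Y^{2} \cdot 2 = 2 Y^{2}$)
$\left(q{\left(k \right)} + D\right)^{2} = \left(2 \cdot 12^{2} + 3\right)^{2} = \left(2 \cdot 144 + 3\right)^{2} = \left(288 + 3\right)^{2} = 291^{2} = 84681$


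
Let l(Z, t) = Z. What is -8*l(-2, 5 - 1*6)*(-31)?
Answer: -496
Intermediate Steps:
-8*l(-2, 5 - 1*6)*(-31) = -8*(-2)*(-31) = 16*(-31) = -496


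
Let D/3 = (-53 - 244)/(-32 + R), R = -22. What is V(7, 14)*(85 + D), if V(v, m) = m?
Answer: 1421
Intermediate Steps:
D = 33/2 (D = 3*((-53 - 244)/(-32 - 22)) = 3*(-297/(-54)) = 3*(-297*(-1/54)) = 3*(11/2) = 33/2 ≈ 16.500)
V(7, 14)*(85 + D) = 14*(85 + 33/2) = 14*(203/2) = 1421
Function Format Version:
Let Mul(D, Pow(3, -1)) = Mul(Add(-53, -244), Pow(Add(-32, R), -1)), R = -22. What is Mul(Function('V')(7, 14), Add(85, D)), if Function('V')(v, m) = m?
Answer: 1421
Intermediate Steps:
D = Rational(33, 2) (D = Mul(3, Mul(Add(-53, -244), Pow(Add(-32, -22), -1))) = Mul(3, Mul(-297, Pow(-54, -1))) = Mul(3, Mul(-297, Rational(-1, 54))) = Mul(3, Rational(11, 2)) = Rational(33, 2) ≈ 16.500)
Mul(Function('V')(7, 14), Add(85, D)) = Mul(14, Add(85, Rational(33, 2))) = Mul(14, Rational(203, 2)) = 1421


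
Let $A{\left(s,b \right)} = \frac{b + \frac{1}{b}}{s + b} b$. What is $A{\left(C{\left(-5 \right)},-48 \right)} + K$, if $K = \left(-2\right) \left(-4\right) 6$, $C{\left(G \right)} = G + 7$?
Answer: $- \frac{97}{46} \approx -2.1087$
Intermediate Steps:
$C{\left(G \right)} = 7 + G$
$K = 48$ ($K = 8 \cdot 6 = 48$)
$A{\left(s,b \right)} = \frac{b \left(b + \frac{1}{b}\right)}{b + s}$ ($A{\left(s,b \right)} = \frac{b + \frac{1}{b}}{b + s} b = \frac{b \left(b + \frac{1}{b}\right)}{b + s}$)
$A{\left(C{\left(-5 \right)},-48 \right)} + K = \frac{1 + \left(-48\right)^{2}}{-48 + \left(7 - 5\right)} + 48 = \frac{1 + 2304}{-48 + 2} + 48 = \frac{1}{-46} \cdot 2305 + 48 = \left(- \frac{1}{46}\right) 2305 + 48 = - \frac{2305}{46} + 48 = - \frac{97}{46}$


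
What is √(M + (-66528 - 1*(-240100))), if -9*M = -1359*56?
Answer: 2*√45507 ≈ 426.65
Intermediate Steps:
M = 8456 (M = -(-151)*56 = -⅑*(-76104) = 8456)
√(M + (-66528 - 1*(-240100))) = √(8456 + (-66528 - 1*(-240100))) = √(8456 + (-66528 + 240100)) = √(8456 + 173572) = √182028 = 2*√45507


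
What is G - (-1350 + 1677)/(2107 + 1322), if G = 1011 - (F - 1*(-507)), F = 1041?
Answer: -613900/1143 ≈ -537.10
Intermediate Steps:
G = -537 (G = 1011 - (1041 - 1*(-507)) = 1011 - (1041 + 507) = 1011 - 1*1548 = 1011 - 1548 = -537)
G - (-1350 + 1677)/(2107 + 1322) = -537 - (-1350 + 1677)/(2107 + 1322) = -537 - 327/3429 = -537 - 1*109/1143 = -537 - 109/1143 = -613900/1143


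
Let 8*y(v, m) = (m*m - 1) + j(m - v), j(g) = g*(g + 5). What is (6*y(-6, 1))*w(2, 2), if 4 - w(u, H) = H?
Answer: 126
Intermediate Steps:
w(u, H) = 4 - H
j(g) = g*(5 + g)
y(v, m) = -1/8 + m**2/8 + (m - v)*(5 + m - v)/8 (y(v, m) = ((m*m - 1) + (m - v)*(5 + (m - v)))/8 = ((m**2 - 1) + (m - v)*(5 + m - v))/8 = ((-1 + m**2) + (m - v)*(5 + m - v))/8 = (-1 + m**2 + (m - v)*(5 + m - v))/8 = -1/8 + m**2/8 + (m - v)*(5 + m - v)/8)
(6*y(-6, 1))*w(2, 2) = (6*(-1/8 + (1/8)*1**2 + (1 - 1*(-6))*(5 + 1 - 1*(-6))/8))*(4 - 1*2) = (6*(-1/8 + (1/8)*1 + (1 + 6)*(5 + 1 + 6)/8))*(4 - 2) = (6*(-1/8 + 1/8 + (1/8)*7*12))*2 = (6*(-1/8 + 1/8 + 21/2))*2 = (6*(21/2))*2 = 63*2 = 126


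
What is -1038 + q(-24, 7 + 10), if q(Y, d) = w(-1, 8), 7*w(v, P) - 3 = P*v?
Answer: -7271/7 ≈ -1038.7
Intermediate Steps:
w(v, P) = 3/7 + P*v/7 (w(v, P) = 3/7 + (P*v)/7 = 3/7 + P*v/7)
q(Y, d) = -5/7 (q(Y, d) = 3/7 + (1/7)*8*(-1) = 3/7 - 8/7 = -5/7)
-1038 + q(-24, 7 + 10) = -1038 - 5/7 = -7271/7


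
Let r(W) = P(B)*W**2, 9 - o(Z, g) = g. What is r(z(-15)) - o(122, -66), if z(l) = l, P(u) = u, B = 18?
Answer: 3975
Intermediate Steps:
o(Z, g) = 9 - g
r(W) = 18*W**2
r(z(-15)) - o(122, -66) = 18*(-15)**2 - (9 - 1*(-66)) = 18*225 - (9 + 66) = 4050 - 1*75 = 4050 - 75 = 3975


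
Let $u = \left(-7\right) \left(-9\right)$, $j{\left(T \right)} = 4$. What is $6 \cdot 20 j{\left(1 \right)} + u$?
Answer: $543$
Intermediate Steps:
$u = 63$
$6 \cdot 20 j{\left(1 \right)} + u = 6 \cdot 20 \cdot 4 + 63 = 120 \cdot 4 + 63 = 480 + 63 = 543$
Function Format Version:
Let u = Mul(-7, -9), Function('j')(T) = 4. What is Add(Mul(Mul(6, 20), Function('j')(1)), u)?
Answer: 543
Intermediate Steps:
u = 63
Add(Mul(Mul(6, 20), Function('j')(1)), u) = Add(Mul(Mul(6, 20), 4), 63) = Add(Mul(120, 4), 63) = Add(480, 63) = 543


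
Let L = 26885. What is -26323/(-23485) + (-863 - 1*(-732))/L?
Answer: 12811224/11479895 ≈ 1.1160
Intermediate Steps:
-26323/(-23485) + (-863 - 1*(-732))/L = -26323/(-23485) + (-863 - 1*(-732))/26885 = -26323*(-1/23485) + (-863 + 732)*(1/26885) = 2393/2135 - 131*1/26885 = 2393/2135 - 131/26885 = 12811224/11479895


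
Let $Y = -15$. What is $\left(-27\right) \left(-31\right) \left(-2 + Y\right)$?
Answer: $-14229$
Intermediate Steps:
$\left(-27\right) \left(-31\right) \left(-2 + Y\right) = \left(-27\right) \left(-31\right) \left(-2 - 15\right) = 837 \left(-17\right) = -14229$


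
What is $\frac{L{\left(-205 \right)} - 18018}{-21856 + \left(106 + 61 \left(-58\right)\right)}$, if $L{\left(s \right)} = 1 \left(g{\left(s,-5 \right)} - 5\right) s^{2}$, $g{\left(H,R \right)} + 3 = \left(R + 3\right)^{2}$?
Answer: $\frac{93059}{12644} \approx 7.3599$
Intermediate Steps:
$g{\left(H,R \right)} = -3 + \left(3 + R\right)^{2}$ ($g{\left(H,R \right)} = -3 + \left(R + 3\right)^{2} = -3 + \left(3 + R\right)^{2}$)
$L{\left(s \right)} = - 4 s^{2}$ ($L{\left(s \right)} = 1 \left(\left(-3 + \left(3 - 5\right)^{2}\right) - 5\right) s^{2} = 1 \left(\left(-3 + \left(-2\right)^{2}\right) - 5\right) s^{2} = 1 \left(\left(-3 + 4\right) - 5\right) s^{2} = 1 \left(1 - 5\right) s^{2} = 1 \left(-4\right) s^{2} = - 4 s^{2}$)
$\frac{L{\left(-205 \right)} - 18018}{-21856 + \left(106 + 61 \left(-58\right)\right)} = \frac{- 4 \left(-205\right)^{2} - 18018}{-21856 + \left(106 + 61 \left(-58\right)\right)} = \frac{\left(-4\right) 42025 - 18018}{-21856 + \left(106 - 3538\right)} = \frac{-168100 - 18018}{-21856 - 3432} = - \frac{186118}{-25288} = \left(-186118\right) \left(- \frac{1}{25288}\right) = \frac{93059}{12644}$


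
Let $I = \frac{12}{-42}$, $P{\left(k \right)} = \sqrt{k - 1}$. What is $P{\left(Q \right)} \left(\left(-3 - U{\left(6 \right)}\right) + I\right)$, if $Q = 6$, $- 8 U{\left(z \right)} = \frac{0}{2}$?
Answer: $- \frac{23 \sqrt{5}}{7} \approx -7.3471$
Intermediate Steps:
$U{\left(z \right)} = 0$ ($U{\left(z \right)} = - \frac{0 \cdot \frac{1}{2}}{8} = \left(- \frac{1}{8}\right) 0 = 0$)
$P{\left(k \right)} = \sqrt{-1 + k}$
$I = - \frac{2}{7}$ ($I = 12 \left(- \frac{1}{42}\right) = - \frac{2}{7} \approx -0.28571$)
$P{\left(Q \right)} \left(\left(-3 - U{\left(6 \right)}\right) + I\right) = \sqrt{-1 + 6} \left(\left(-3 - 0\right) - \frac{2}{7}\right) = \sqrt{5} \left(\left(-3 + 0\right) - \frac{2}{7}\right) = \sqrt{5} \left(-3 - \frac{2}{7}\right) = \sqrt{5} \left(- \frac{23}{7}\right) = - \frac{23 \sqrt{5}}{7}$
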